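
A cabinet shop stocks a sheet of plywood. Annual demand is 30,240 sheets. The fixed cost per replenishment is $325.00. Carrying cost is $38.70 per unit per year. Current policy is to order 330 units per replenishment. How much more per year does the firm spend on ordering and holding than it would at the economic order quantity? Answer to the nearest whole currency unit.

EOQ = √(2DS/H) = √(2 × 30,240 × 325 / 38.7) ≈ 712.68.
Cost at Q* = (D/Q*)S + (Q*/2)H = √(2DSH) ≈ $27,580.56.
Cost at Q = 330: (30,240/330)×325 + (330/2)×38.7 = $29,781.82 + $6,385.50 = $36,167.32.
Excess = $36,167.32 − $27,580.56 = $8,586.76.

Extra cost ≈ $8,587 per year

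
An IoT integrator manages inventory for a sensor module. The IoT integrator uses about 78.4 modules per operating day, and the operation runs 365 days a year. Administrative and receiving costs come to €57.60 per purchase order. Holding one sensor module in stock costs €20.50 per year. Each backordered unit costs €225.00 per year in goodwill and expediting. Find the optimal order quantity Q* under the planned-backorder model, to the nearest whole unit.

Q* ≈ 419 modules

Annual demand D = 78.4 × 365 = 28,616.
With planned backorders, Q* = √(2DS/H) · √((H+B)/B).
√(2DS/H) = √(2 × 28,616 × 57.6 / 20.5) = 401.009.
√((H+B)/B) = √((20.5+225)/225) = 1.0446.
Q* ≈ 418.879.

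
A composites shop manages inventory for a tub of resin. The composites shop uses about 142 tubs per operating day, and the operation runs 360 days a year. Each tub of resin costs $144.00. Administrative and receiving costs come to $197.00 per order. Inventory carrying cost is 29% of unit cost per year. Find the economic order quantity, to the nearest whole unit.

Q* ≈ 694 tubs

Annual demand D = 142 × 360 = 51,120.
Holding cost H = 0.29 × $144.00 = $41.7600 per unit per year.
EOQ = √(2DS / H) = √(2 × 51,120 × 197 / 41.76).
= √(20,141,280 / 41.76) = √482,310.3448 ≈ 694.486.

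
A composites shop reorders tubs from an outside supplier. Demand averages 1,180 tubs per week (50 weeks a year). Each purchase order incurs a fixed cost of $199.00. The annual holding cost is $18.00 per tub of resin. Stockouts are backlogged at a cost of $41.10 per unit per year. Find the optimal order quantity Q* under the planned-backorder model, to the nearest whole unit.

Q* ≈ 1,370 tubs

Annual demand D = 1,180 × 50 = 59,000.
With planned backorders, Q* = √(2DS/H) · √((H+B)/B).
√(2DS/H) = √(2 × 59,000 × 199 / 18) = 1142.171.
√((H+B)/B) = √((18+41.1)/41.1) = 1.1991.
Q* ≈ 1369.633.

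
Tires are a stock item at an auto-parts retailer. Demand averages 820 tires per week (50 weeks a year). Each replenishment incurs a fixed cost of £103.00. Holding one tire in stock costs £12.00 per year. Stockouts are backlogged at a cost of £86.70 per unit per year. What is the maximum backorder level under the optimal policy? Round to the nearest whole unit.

Annual demand D = 820 × 50 = 41,000.
With planned backorders, Q* = √(2DS/H) · √((H+B)/B).
√(2DS/H) = √(2 × 41,000 × 103 / 12) = 838.948.
√((H+B)/B) = √((12+86.7)/86.7) = 1.0670.
Q* ≈ 895.126.
S* = Q* · H/(H+B) = 895.126 × 12/98.7 ≈ 108.830.

S* ≈ 109 tires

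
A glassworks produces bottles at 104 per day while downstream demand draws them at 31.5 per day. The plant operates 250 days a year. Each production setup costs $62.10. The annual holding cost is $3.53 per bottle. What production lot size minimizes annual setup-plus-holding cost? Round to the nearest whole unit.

Annual demand D = 31.5 × 250 = 7,875.
Production build-up factor (1 − d/p) = 1 − 31.5/104 = 0.6971.
Q* = √(2DS / (H(1 − d/p))) = √(2 × 7,875 × 62.1 / (3.53 × 0.6971)).
= √(978,075 / 2.4608) ≈ 630.444.

Q* ≈ 630 bottles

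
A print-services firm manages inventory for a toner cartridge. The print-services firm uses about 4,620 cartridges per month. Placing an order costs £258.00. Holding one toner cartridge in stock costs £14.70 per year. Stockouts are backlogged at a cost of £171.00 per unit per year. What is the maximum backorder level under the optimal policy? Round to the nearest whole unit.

Annual demand D = 4,620 × 12 = 55,440.
With planned backorders, Q* = √(2DS/H) · √((H+B)/B).
√(2DS/H) = √(2 × 55,440 × 258 / 14.7) = 1395.012.
√((H+B)/B) = √((14.7+171)/171) = 1.0421.
Q* ≈ 1453.736.
S* = Q* · H/(H+B) = 1453.736 × 14.7/185.7 ≈ 115.078.

S* ≈ 115 cartridges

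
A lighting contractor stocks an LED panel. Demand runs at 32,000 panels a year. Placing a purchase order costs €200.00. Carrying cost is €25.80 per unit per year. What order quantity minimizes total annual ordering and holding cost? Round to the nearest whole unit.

EOQ = √(2DS / H) = √(2 × 32,000 × 200 / 25.8).
= √(12,800,000 / 25.8) = √496,124.031 ≈ 704.361.

Q* ≈ 704 panels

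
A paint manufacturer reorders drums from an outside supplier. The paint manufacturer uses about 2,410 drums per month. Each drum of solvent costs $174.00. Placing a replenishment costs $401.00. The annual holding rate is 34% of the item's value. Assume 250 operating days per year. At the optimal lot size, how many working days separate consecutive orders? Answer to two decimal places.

Annual demand D = 2,410 × 12 = 28,920.
Holding cost H = 0.34 × $174.00 = $59.1600 per unit per year.
Q* = √(2DS/H) = √(2 × 28,920 × 401 / 59.16) ≈ 626.14.
Cycle time = Q*/D × 250 = 626.14 / 28,920 × 250 ≈ 5.413 days.

T ≈ 5.41 days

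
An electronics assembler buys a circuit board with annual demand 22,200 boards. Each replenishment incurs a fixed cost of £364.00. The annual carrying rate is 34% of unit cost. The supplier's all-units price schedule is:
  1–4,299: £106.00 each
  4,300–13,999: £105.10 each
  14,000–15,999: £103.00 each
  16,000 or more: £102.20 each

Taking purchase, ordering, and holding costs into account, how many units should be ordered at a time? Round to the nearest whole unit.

Holding cost per unit per year at price C is H = 0.34·C.
For each price level, check whether its EOQ is feasible; otherwise the best quantity at that price is the breakpoint.
EOQ at £106.00 = 669.7 (feasible in tier 1): TC = 22,200×£106.00 + (22,200/669.7)×364 + (669.7/2)×0.34×£106.00 = £2,377,334.29.
EOQ at £105.10 = 672.5 < 4300, so use break Q=4300: TC = 22,200×£105.10 + (22,200/4300.0)×364 + (4300.0/2)×0.34×£105.10 = £2,411,927.36.
EOQ at £103.00 = 679.3 < 14000, so use break Q=14000: TC = 22,200×£103.00 + (22,200/14000.0)×364 + (14000.0/2)×0.34×£103.00 = £2,532,317.20.
EOQ at £102.20 = 682.0 < 16000, so use break Q=16000: TC = 22,200×£102.20 + (22,200/16000.0)×364 + (16000.0/2)×0.34×£102.20 = £2,547,329.05.
Lowest total cost is £2,377,334.29 at Q = 669.7.

Q* ≈ 670 boards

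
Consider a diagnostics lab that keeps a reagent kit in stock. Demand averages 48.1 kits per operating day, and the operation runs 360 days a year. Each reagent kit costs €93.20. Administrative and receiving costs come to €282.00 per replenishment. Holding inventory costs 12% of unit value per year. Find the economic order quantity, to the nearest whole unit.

Q* ≈ 934 kits

Annual demand D = 48.1 × 360 = 17,316.
Holding cost H = 0.12 × €93.20 = €11.1840 per unit per year.
EOQ = √(2DS / H) = √(2 × 17,316 × 282 / 11.184).
= √(9,766,224 / 11.184) = √873,231.7597 ≈ 934.469.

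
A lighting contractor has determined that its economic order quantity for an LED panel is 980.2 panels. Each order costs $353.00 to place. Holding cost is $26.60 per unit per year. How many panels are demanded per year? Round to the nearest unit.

Squaring Q* = √(2DS/H) gives Q*² = 2DS/H.
From Q* = √(2DS/H): D = Q*²H / (2S) = 980.2² × 26.6 / (2 × 353) = 36199.813.

D ≈ 36,200 panels per year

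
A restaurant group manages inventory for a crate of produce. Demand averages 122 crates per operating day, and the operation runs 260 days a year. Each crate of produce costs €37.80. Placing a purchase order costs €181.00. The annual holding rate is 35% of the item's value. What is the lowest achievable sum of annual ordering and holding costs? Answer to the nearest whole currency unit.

Annual demand D = 122 × 260 = 31,720.
Holding cost H = 0.35 × €37.80 = €13.2300 per unit per year.
The optimal lot size = √(2DS/H) = √(2 × 31,720 × 181 / 13.23) ≈ 931.62.
At the optimum the two cost components are equal, so total cost = 2·(Q*/2)H = Q*·H.
Minimum total = √(2DSH) = √(2 × 31,720 × 181 × 13.23) ≈ 12325.394.

TC* ≈ €12,325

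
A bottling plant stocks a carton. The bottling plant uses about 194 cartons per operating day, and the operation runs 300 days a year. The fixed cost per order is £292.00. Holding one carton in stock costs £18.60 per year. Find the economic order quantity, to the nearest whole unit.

Q* ≈ 1,352 cartons

Annual demand D = 194 × 300 = 58,200.
EOQ = √(2DS / H) = √(2 × 58,200 × 292 / 18.6).
= √(33,988,800 / 18.6) = √1,827,354.8387 ≈ 1351.797.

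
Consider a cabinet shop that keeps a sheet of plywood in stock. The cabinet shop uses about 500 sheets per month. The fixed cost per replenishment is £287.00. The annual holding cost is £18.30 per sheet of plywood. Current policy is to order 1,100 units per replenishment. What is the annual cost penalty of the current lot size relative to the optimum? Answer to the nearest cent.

Extra cost ≈ £3,691.61 per year

Annual demand D = 500 × 12 = 6,000.
EOQ = √(2DS/H) = √(2 × 6,000 × 287 / 18.3) ≈ 433.82.
Cost at Q* = (D/Q*)S + (Q*/2)H = √(2DSH) ≈ £7,938.84.
Cost at Q = 1,100: (6,000/1,100)×287 + (1,100/2)×18.3 = £1,565.45 + £10,065.00 = £11,630.45.
Excess = £11,630.45 − £7,938.84 = £3,691.61.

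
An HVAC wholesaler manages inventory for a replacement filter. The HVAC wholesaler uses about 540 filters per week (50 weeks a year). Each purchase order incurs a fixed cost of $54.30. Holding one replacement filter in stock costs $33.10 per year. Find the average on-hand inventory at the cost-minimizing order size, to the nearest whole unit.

Average inventory ≈ 149 filters

Annual demand D = 540 × 50 = 27,000.
EOQ = √(2DS/H) = √(2 × 27,000 × 54.3 / 33.1) ≈ 297.63.
Average inventory = Q*/2 ≈ 297.63 / 2 = 148.817.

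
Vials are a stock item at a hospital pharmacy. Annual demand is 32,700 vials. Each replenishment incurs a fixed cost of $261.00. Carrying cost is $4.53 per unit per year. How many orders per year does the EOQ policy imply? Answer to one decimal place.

N ≈ 16.8 orders per year

Q* = √(2DS/H) = √(2 × 32,700 × 261 / 4.53) ≈ 1941.15.
Orders per year = D / Q* = 32,700 / 1941.15 ≈ 16.846.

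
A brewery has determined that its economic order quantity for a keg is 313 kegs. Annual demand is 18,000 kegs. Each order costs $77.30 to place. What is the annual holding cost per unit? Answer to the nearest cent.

H ≈ $28.40

Squaring Q* = √(2DS/H) gives Q*² = 2DS/H.
From Q* = √(2DS/H): H = 2DS / Q*² = 2 × 18,000 × 77.3 / 313² = 28.4049.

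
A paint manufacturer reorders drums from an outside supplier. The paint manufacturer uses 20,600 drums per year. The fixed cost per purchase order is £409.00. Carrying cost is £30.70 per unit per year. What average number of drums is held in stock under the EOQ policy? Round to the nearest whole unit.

The optimal lot size = √(2DS/H) = √(2 × 20,600 × 409 / 30.7) ≈ 740.87.
Average inventory = Q*/2 ≈ 740.87 / 2 = 370.434.

Average inventory ≈ 370 drums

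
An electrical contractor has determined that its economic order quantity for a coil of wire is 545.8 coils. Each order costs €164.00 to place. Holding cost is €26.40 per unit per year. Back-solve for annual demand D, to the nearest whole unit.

The basic EOQ model gives Q* = √(2DS/H); rearrange for the unknown.
From Q* = √(2DS/H): D = Q*²H / (2S) = 545.8² × 26.4 / (2 × 164) = 23977.127.

D ≈ 23,977 coils per year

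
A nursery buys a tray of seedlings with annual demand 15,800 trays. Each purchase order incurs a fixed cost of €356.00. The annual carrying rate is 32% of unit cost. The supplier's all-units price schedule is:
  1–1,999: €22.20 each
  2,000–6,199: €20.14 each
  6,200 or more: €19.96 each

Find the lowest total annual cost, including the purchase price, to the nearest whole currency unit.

Holding cost per unit per year at price C is H = 0.32·C.
Evaluate total cost at each tier's feasible EOQ or, if the EOQ is below the tier, at the tier's minimum quantity.
EOQ at €22.20 = 1258.4 (feasible in tier 1): TC = 15,800×€22.20 + (15,800/1258.4)×356 + (1258.4/2)×0.32×€22.20 = €359,699.64.
EOQ at €20.14 = 1321.2 < 2000, so use break Q=2000: TC = 15,800×€20.14 + (15,800/2000.0)×356 + (2000.0/2)×0.32×€20.14 = €327,469.20.
EOQ at €19.96 = 1327.1 < 6200, so use break Q=6200: TC = 15,800×€19.96 + (15,800/6200.0)×356 + (6200.0/2)×0.32×€19.96 = €336,075.55.
Lowest total cost among the candidates is at Q = 2000.0.

TC* ≈ €327,469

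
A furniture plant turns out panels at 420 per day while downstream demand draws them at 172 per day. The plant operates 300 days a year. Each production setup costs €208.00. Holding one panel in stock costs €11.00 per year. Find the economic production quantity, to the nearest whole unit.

Q* ≈ 1,818 panels

Annual demand D = 172 × 300 = 51,600.
Production build-up factor (1 − d/p) = 1 − 172/420 = 0.5905.
Q* = √(2DS / (H(1 − d/p))) = √(2 × 51,600 × 208 / (11 × 0.5905)).
= √(21,465,600 / 6.4952) ≈ 1817.917.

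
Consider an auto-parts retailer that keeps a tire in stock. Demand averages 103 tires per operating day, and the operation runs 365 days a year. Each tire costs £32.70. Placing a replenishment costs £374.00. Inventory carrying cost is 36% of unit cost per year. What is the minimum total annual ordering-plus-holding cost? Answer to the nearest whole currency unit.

TC* ≈ £18,195

Annual demand D = 103 × 365 = 37,595.
Holding cost H = 0.36 × £32.70 = £11.7720 per unit per year.
Q* = √(2DS/H) = √(2 × 37,595 × 374 / 11.772) ≈ 1545.58.
At the optimum the two cost components are equal, so total cost = 2·(Q*/2)H = Q*·H.
Minimum total = √(2DSH) = √(2 × 37,595 × 374 × 11.772) ≈ 18194.535.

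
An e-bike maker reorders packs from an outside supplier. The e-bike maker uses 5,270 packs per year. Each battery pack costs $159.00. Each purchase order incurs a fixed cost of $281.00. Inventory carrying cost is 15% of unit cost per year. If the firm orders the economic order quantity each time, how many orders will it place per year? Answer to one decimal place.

N ≈ 15.0 orders per year

Holding cost H = 0.15 × $159.00 = $23.8500 per unit per year.
EOQ = √(2DS/H) = √(2 × 5,270 × 281 / 23.85) ≈ 352.39.
Orders per year = D / Q* = 5,270 / 352.39 ≈ 14.955.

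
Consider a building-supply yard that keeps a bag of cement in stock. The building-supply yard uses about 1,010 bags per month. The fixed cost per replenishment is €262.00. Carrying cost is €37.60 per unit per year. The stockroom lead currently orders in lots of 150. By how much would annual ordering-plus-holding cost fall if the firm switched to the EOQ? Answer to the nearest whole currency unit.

Annual demand D = 1,010 × 12 = 12,120.
EOQ = √(2DS/H) = √(2 × 12,120 × 262 / 37.6) ≈ 410.98.
Cost at Q* = (D/Q*)S + (Q*/2)H = √(2DSH) ≈ €15,452.93.
Cost at Q = 150: (12,120/150)×262 + (150/2)×37.6 = €21,169.60 + €2,820.00 = €23,989.60.
Excess = €23,989.60 − €15,452.93 = €8,536.67.

Extra cost ≈ €8,537 per year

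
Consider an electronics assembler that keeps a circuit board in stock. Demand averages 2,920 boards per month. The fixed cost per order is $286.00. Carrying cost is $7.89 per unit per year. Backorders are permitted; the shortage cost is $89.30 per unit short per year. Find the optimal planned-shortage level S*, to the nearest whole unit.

S* ≈ 135 boards

Annual demand D = 2,920 × 12 = 35,040.
With planned backorders, Q* = √(2DS/H) · √((H+B)/B).
√(2DS/H) = √(2 × 35,040 × 286 / 7.89) = 1593.828.
√((H+B)/B) = √((7.89+89.3)/89.3) = 1.0432.
Q* ≈ 1662.749.
S* = Q* · H/(H+B) = 1662.749 × 7.89/97.19 ≈ 134.984.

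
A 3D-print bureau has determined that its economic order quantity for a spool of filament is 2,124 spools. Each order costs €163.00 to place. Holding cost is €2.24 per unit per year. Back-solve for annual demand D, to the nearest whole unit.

D ≈ 30,998 spools per year

Squaring Q* = √(2DS/H) gives Q*² = 2DS/H.
From Q* = √(2DS/H): D = Q*²H / (2S) = 2,124² × 2.24 / (2 × 163) = 30998.412.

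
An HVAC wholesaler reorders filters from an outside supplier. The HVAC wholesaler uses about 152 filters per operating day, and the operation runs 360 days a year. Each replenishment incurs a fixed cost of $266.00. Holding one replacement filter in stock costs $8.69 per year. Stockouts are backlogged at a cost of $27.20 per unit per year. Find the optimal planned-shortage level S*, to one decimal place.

Annual demand D = 152 × 360 = 54,720.
With planned backorders, Q* = √(2DS/H) · √((H+B)/B).
√(2DS/H) = √(2 × 54,720 × 266 / 8.69) = 1830.286.
√((H+B)/B) = √((8.69+27.2)/27.2) = 1.1487.
Q* ≈ 2102.429.
S* = Q* · H/(H+B) = 2102.429 × 8.69/35.89 ≈ 509.058.

S* ≈ 509.1 filters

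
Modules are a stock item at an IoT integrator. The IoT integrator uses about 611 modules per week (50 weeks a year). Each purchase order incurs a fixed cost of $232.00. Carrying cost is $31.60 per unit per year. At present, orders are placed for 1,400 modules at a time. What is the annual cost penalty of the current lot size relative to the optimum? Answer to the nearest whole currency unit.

Extra cost ≈ $6,018 per year

Annual demand D = 611 × 50 = 30,550.
EOQ = √(2DS/H) = √(2 × 30,550 × 232 / 31.6) ≈ 669.76.
Cost at Q* = (D/Q*)S + (Q*/2)H = √(2DSH) ≈ $21,164.51.
Cost at Q = 1,400: (30,550/1,400)×232 + (1,400/2)×31.6 = $5,062.57 + $22,120.00 = $27,182.57.
Excess = $27,182.57 − $21,164.51 = $6,018.07.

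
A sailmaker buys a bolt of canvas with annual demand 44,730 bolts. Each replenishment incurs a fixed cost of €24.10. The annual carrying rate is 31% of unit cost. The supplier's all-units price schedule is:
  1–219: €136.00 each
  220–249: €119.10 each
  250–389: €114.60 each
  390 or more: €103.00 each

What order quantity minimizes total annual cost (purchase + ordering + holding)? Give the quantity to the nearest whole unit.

Holding cost per unit per year at price C is H = 0.31·C.
Candidates are each tier's EOQ (if it falls in that tier) and each price-break quantity.
Tier 1 (€136.00): EOQ = 226.1 exceeds tier's upper bound 219, so this tier is dominated.
EOQ at €119.10 = 241.6 (feasible in tier 2): TC = 44,730×€119.10 + (44,730/241.6)×24.1 + (241.6/2)×0.31×€119.10 = €5,336,264.95.
EOQ at €114.60 = 246.3 < 250, so use break Q=250: TC = 44,730×€114.60 + (44,730/250.0)×24.1 + (250.0/2)×0.31×€114.60 = €5,134,810.72.
EOQ at €103.00 = 259.9 < 390, so use break Q=390: TC = 44,730×€103.00 + (44,730/390.0)×24.1 + (390.0/2)×0.31×€103.00 = €4,616,180.43.
Lowest total cost is €4,616,180.43 at Q = 390.0.

Q* ≈ 390 bolts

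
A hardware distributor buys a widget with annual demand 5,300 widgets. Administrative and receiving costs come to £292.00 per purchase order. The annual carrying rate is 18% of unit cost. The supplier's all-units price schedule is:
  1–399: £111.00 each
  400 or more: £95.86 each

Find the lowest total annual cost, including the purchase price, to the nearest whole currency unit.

Holding cost per unit per year at price C is H = 0.18·C.
For each price level, check whether its EOQ is feasible; otherwise the best quantity at that price is the breakpoint.
EOQ at £111.00 = 393.6 (feasible in tier 1): TC = 5,300×£111.00 + (5,300/393.6)×292 + (393.6/2)×0.18×£111.00 = £596,163.97.
EOQ at £95.86 = 423.5 (feasible in tier 2): TC = 5,300×£95.86 + (5,300/423.5)×292 + (423.5/2)×0.18×£95.86 = £515,366.01.
Lowest total cost among the candidates is at Q = 423.5.

TC* ≈ £515,366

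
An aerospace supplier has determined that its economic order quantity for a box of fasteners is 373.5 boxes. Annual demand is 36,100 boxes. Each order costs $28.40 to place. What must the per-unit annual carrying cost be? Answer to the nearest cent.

Invert the EOQ relation Q*² = 2DS/H.
From Q* = √(2DS/H): H = 2DS / Q*² = 2 × 36,100 × 28.4 / 373.5² = 14.6985.

H ≈ $14.70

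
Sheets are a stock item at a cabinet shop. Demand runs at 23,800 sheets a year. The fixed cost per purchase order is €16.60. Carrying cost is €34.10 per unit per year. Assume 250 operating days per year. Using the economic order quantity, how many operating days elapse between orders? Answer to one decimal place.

Q* = √(2DS/H) = √(2 × 23,800 × 16.6 / 34.1) ≈ 152.22.
Cycle time = Q*/D × 250 = 152.22 / 23,800 × 250 ≈ 1.599 days.

T ≈ 1.6 days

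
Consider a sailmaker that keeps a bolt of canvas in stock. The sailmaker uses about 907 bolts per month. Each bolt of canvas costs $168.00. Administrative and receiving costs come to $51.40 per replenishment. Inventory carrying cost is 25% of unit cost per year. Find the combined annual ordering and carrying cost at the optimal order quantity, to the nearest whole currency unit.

Annual demand D = 907 × 12 = 10,884.
Holding cost H = 0.25 × $168.00 = $42.0000 per unit per year.
EOQ = √(2DS/H) = √(2 × 10,884 × 51.4 / 42) ≈ 163.22.
At Q*, ordering cost (D/Q*)S equals holding cost (Q*/2)H, each = √(DSH/2).
Minimum total = √(2DSH) = √(2 × 10,884 × 51.4 × 42) ≈ 6855.126.

TC* ≈ $6,855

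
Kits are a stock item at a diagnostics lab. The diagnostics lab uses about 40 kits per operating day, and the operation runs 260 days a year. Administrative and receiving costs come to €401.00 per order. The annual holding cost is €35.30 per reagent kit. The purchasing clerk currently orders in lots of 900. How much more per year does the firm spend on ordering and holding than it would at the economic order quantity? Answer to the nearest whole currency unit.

Annual demand D = 40 × 260 = 10,400.
EOQ = √(2DS/H) = √(2 × 10,400 × 401 / 35.3) ≈ 486.09.
Cost at Q* = (D/Q*)S + (Q*/2)H = √(2DSH) ≈ €17,158.97.
Cost at Q = 900: (10,400/900)×401 + (900/2)×35.3 = €4,633.78 + €15,885.00 = €20,518.78.
Excess = €20,518.78 − €17,158.97 = €3,359.81.

Extra cost ≈ €3,360 per year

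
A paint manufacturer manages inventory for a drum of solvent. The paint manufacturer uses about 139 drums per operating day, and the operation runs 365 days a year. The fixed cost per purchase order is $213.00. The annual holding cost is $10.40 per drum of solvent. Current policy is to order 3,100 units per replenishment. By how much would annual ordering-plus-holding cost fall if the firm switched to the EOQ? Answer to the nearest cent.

Annual demand D = 139 × 365 = 50,735.
EOQ = √(2DS/H) = √(2 × 50,735 × 213 / 10.4) ≈ 1441.59.
Cost at Q* = (D/Q*)S + (Q*/2)H = √(2DSH) ≈ $14,992.54.
Cost at Q = 3,100: (50,735/3,100)×213 + (3,100/2)×10.4 = $3,485.99 + $16,120.00 = $19,605.99.
Excess = $19,605.99 − $14,992.54 = $4,613.44.

Extra cost ≈ $4,613.44 per year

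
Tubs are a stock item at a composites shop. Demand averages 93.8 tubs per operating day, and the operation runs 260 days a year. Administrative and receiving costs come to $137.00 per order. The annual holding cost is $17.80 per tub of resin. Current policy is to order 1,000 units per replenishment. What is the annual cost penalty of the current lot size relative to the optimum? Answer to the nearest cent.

Extra cost ≈ $1,334.96 per year

Annual demand D = 93.8 × 260 = 24,388.
EOQ = √(2DS/H) = √(2 × 24,388 × 137 / 17.8) ≈ 612.71.
Cost at Q* = (D/Q*)S + (Q*/2)H = √(2DSH) ≈ $10,906.20.
Cost at Q = 1,000: (24,388/1,000)×137 + (1,000/2)×17.8 = $3,341.16 + $8,900.00 = $12,241.16.
Excess = $12,241.16 − $10,906.20 = $1,334.96.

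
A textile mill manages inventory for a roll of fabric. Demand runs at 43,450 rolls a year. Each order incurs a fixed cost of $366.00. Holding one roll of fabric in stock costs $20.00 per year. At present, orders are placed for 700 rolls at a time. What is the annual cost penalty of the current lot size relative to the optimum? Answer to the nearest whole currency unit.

EOQ = √(2DS/H) = √(2 × 43,450 × 366 / 20) ≈ 1261.06.
Cost at Q* = (D/Q*)S + (Q*/2)H = √(2DSH) ≈ $25,221.18.
Cost at Q = 700: (43,450/700)×366 + (700/2)×20 = $22,718.14 + $7,000.00 = $29,718.14.
Excess = $29,718.14 − $25,221.18 = $4,496.96.

Extra cost ≈ $4,497 per year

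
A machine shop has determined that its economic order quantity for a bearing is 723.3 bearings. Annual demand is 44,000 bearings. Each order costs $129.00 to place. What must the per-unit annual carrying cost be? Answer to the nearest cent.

H ≈ $21.70

Squaring Q* = √(2DS/H) gives Q*² = 2DS/H.
From Q* = √(2DS/H): H = 2DS / Q*² = 2 × 44,000 × 129 / 723.3² = 21.6988.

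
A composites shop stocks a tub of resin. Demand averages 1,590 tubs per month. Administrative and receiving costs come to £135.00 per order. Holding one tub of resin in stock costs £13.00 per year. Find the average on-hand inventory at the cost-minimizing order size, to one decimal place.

Average inventory ≈ 314.8 tubs

Annual demand D = 1,590 × 12 = 19,080.
The optimal lot size = √(2DS/H) = √(2 × 19,080 × 135 / 13) ≈ 629.51.
Average inventory = Q*/2 ≈ 629.51 / 2 = 314.753.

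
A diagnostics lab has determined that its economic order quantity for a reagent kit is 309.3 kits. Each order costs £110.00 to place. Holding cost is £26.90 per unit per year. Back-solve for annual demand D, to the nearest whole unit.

D ≈ 11,697 kits per year

Invert the EOQ relation Q*² = 2DS/H.
From Q* = √(2DS/H): D = Q*²H / (2S) = 309.3² × 26.9 / (2 × 110) = 11697.403.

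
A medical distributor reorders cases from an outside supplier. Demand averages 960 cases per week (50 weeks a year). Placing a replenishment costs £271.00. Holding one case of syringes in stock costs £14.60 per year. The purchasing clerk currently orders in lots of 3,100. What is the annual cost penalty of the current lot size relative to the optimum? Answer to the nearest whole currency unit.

Extra cost ≈ £7,337 per year

Annual demand D = 960 × 50 = 48,000.
EOQ = √(2DS/H) = √(2 × 48,000 × 271 / 14.6) ≈ 1334.88.
Cost at Q* = (D/Q*)S + (Q*/2)H = √(2DSH) ≈ £19,489.32.
Cost at Q = 3,100: (48,000/3,100)×271 + (3,100/2)×14.6 = £4,196.13 + £22,630.00 = £26,826.13.
Excess = £26,826.13 − £19,489.32 = £7,336.81.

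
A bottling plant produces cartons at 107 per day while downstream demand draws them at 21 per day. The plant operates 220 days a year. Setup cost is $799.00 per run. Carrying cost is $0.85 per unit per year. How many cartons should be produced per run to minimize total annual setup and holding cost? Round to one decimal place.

Q* ≈ 3,287.3 cartons

Annual demand D = 21 × 220 = 4,620.
Production build-up factor (1 − d/p) = 1 − 21/107 = 0.8037.
Q* = √(2DS / (H(1 − d/p))) = √(2 × 4,620 × 799 / (0.85 × 0.8037)).
= √(7,382,760 / 0.6832) ≈ 3287.324.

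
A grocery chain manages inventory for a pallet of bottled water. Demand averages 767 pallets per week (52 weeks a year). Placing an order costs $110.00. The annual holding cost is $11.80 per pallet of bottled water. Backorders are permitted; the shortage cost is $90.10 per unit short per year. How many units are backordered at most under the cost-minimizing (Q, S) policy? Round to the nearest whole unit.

Annual demand D = 767 × 52 = 39,884.
With planned backorders, Q* = √(2DS/H) · √((H+B)/B).
√(2DS/H) = √(2 × 39,884 × 110 / 11.8) = 862.322.
√((H+B)/B) = √((11.8+90.1)/90.1) = 1.0635.
Q* ≈ 917.053.
S* = Q* · H/(H+B) = 917.053 × 11.8/101.9 ≈ 106.195.

S* ≈ 106 pallets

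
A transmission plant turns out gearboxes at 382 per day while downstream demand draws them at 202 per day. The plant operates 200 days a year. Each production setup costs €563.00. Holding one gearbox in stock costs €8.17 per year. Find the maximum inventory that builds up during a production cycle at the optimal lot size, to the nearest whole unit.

I_max ≈ 1,620 gearboxes

Annual demand D = 202 × 200 = 40,400.
Production build-up factor (1 − d/p) = 1 − 202/382 = 0.4712.
Q* = √(2DS / (H(1 − d/p))) = √(2 × 40,400 × 563 / (8.17 × 0.4712)).
= √(45,490,400 / 3.8497) ≈ 3437.512.
Maximum inventory = Q*(1 − d/p) = 3437.512 × 0.4712 ≈ 1619.770.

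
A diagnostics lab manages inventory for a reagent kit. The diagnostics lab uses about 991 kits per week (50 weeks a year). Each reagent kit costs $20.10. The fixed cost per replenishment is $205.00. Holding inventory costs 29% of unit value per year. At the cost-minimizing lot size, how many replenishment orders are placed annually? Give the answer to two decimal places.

Annual demand D = 991 × 50 = 49,550.
Holding cost H = 0.29 × $20.10 = $5.8290 per unit per year.
EOQ = √(2DS/H) = √(2 × 49,550 × 205 / 5.829) ≈ 1866.88.
Orders per year = D / Q* = 49,550 / 1866.88 ≈ 26.542.

N ≈ 26.54 orders per year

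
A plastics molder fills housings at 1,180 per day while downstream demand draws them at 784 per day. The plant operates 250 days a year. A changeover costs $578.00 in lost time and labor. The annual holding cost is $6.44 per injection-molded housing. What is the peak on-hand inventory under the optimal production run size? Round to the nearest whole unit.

Annual demand D = 784 × 250 = 196,000.
Production build-up factor (1 − d/p) = 1 − 784/1,180 = 0.3356.
Q* = √(2DS / (H(1 − d/p))) = √(2 × 196,000 × 578 / (6.44 × 0.3356)).
= √(226,576,000 / 2.1612) ≈ 10238.997.
Maximum inventory = Q*(1 − d/p) = 10238.997 × 0.3356 ≈ 3436.138.

I_max ≈ 3,436 housings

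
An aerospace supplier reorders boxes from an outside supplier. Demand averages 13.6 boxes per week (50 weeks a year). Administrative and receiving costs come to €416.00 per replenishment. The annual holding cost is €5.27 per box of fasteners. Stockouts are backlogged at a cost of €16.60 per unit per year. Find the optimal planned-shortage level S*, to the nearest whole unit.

Annual demand D = 13.6 × 50 = 680.
With planned backorders, Q* = √(2DS/H) · √((H+B)/B).
√(2DS/H) = √(2 × 680 × 416 / 5.27) = 327.650.
√((H+B)/B) = √((5.27+16.6)/16.6) = 1.1478.
Q* ≈ 376.081.
S* = Q* · H/(H+B) = 376.081 × 5.27/21.87 ≈ 90.624.

S* ≈ 91 boxes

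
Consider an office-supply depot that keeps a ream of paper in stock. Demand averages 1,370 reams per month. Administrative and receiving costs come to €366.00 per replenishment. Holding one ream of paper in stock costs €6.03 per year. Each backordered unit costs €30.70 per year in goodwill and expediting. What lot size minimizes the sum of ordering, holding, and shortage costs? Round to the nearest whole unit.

Q* ≈ 1,545 reams

Annual demand D = 1,370 × 12 = 16,440.
With planned backorders, Q* = √(2DS/H) · √((H+B)/B).
√(2DS/H) = √(2 × 16,440 × 366 / 6.03) = 1412.693.
√((H+B)/B) = √((6.03+30.7)/30.7) = 1.0938.
Q* ≈ 1545.216.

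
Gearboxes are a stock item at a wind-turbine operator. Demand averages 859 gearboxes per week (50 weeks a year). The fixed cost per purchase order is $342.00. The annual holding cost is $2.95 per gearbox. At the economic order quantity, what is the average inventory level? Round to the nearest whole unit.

Average inventory ≈ 1,578 gearboxes

Annual demand D = 859 × 50 = 42,950.
Q* = √(2DS/H) = √(2 × 42,950 × 342 / 2.95) ≈ 3155.72.
Average inventory = Q*/2 ≈ 3155.72 / 2 = 1577.861.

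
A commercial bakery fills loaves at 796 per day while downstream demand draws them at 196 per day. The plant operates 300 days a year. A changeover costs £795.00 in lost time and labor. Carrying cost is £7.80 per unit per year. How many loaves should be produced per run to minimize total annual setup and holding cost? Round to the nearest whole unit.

Annual demand D = 196 × 300 = 58,800.
Production build-up factor (1 − d/p) = 1 − 196/796 = 0.7538.
Q* = √(2DS / (H(1 − d/p))) = √(2 × 58,800 × 795 / (7.8 × 0.7538)).
= √(93,492,000 / 5.8794) ≈ 3987.685.

Q* ≈ 3,988 loaves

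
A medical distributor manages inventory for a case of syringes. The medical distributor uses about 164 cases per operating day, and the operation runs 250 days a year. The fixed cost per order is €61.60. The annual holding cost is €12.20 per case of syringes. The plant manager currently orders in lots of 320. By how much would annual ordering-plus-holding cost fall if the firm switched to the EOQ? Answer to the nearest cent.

Annual demand D = 164 × 250 = 41,000.
EOQ = √(2DS/H) = √(2 × 41,000 × 61.6 / 12.2) ≈ 643.45.
Cost at Q* = (D/Q*)S + (Q*/2)H = √(2DSH) ≈ €7,850.14.
Cost at Q = 320: (41,000/320)×61.6 + (320/2)×12.2 = €7,892.50 + €1,952.00 = €9,844.50.
Excess = €9,844.50 − €7,850.14 = €1,994.36.

Extra cost ≈ €1,994.36 per year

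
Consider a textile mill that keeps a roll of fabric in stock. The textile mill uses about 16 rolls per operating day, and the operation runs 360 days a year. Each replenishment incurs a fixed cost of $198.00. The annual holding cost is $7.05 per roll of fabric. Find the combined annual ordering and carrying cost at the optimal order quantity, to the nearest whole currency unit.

Annual demand D = 16 × 360 = 5,760.
The optimal lot size = √(2DS/H) = √(2 × 5,760 × 198 / 7.05) ≈ 568.81.
At Q*, ordering cost (D/Q*)S equals holding cost (Q*/2)H, each = √(DSH/2).
Minimum total = √(2DSH) = √(2 × 5,760 × 198 × 7.05) ≈ 4010.083.

TC* ≈ $4,010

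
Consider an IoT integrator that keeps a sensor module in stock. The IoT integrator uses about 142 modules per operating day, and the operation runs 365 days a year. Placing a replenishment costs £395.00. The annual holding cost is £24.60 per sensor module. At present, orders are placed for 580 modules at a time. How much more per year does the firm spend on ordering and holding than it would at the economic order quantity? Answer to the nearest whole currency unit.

Annual demand D = 142 × 365 = 51,830.
EOQ = √(2DS/H) = √(2 × 51,830 × 395 / 24.6) ≈ 1290.14.
Cost at Q* = (D/Q*)S + (Q*/2)H = √(2DSH) ≈ £31,737.43.
Cost at Q = 580: (51,830/580)×395 + (580/2)×24.6 = £35,298.02 + £7,134.00 = £42,432.02.
Excess = £42,432.02 − £31,737.43 = £10,694.59.

Extra cost ≈ £10,695 per year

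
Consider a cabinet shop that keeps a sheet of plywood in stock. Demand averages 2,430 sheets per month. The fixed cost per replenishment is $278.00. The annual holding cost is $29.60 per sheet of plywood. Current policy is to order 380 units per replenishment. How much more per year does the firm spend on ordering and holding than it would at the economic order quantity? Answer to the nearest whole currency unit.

Extra cost ≈ $5,050 per year

Annual demand D = 2,430 × 12 = 29,160.
EOQ = √(2DS/H) = √(2 × 29,160 × 278 / 29.6) ≈ 740.09.
Cost at Q* = (D/Q*)S + (Q*/2)H = √(2DSH) ≈ $21,906.70.
Cost at Q = 380: (29,160/380)×278 + (380/2)×29.6 = $21,332.84 + $5,624.00 = $26,956.84.
Excess = $26,956.84 − $21,906.70 = $5,050.14.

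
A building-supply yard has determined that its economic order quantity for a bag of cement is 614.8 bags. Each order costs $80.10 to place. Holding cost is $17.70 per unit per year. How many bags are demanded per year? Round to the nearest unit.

D ≈ 41,762 bags per year

Squaring Q* = √(2DS/H) gives Q*² = 2DS/H.
From Q* = √(2DS/H): D = Q*²H / (2S) = 614.8² × 17.7 / (2 × 80.1) = 41761.729.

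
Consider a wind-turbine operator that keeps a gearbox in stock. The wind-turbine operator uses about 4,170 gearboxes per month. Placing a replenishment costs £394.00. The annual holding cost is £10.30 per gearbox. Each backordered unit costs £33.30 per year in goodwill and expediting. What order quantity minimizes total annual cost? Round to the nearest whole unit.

Annual demand D = 4,170 × 12 = 50,040.
With planned backorders, Q* = √(2DS/H) · √((H+B)/B).
√(2DS/H) = √(2 × 50,040 × 394 / 10.3) = 1956.605.
√((H+B)/B) = √((10.3+33.3)/33.3) = 1.1443.
Q* ≈ 2238.846.

Q* ≈ 2,239 gearboxes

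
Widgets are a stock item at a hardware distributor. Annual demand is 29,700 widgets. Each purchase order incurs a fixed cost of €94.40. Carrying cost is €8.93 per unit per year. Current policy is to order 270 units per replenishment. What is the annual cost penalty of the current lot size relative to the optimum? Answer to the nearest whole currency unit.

Extra cost ≈ €4,513 per year

EOQ = √(2DS/H) = √(2 × 29,700 × 94.4 / 8.93) ≈ 792.42.
Cost at Q* = (D/Q*)S + (Q*/2)H = √(2DSH) ≈ €7,076.28.
Cost at Q = 270: (29,700/270)×94.4 + (270/2)×8.93 = €10,384.00 + €1,205.55 = €11,589.55.
Excess = €11,589.55 − €7,076.28 = €4,513.27.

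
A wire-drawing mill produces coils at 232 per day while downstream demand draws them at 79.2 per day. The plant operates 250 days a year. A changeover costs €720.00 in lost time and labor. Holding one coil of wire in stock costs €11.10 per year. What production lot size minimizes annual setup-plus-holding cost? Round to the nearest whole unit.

Q* ≈ 1,975 coils

Annual demand D = 79.2 × 250 = 19,800.
Production build-up factor (1 − d/p) = 1 − 79.2/232 = 0.6586.
Q* = √(2DS / (H(1 − d/p))) = √(2 × 19,800 × 720 / (11.1 × 0.6586)).
= √(28,512,000 / 7.3107) ≈ 1974.853.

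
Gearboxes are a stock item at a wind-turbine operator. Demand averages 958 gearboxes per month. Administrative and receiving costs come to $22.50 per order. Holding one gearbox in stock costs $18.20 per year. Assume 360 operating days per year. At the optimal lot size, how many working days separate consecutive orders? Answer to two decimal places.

T ≈ 5.28 days

Annual demand D = 958 × 12 = 11,496.
The optimal lot size = √(2DS/H) = √(2 × 11,496 × 22.5 / 18.2) ≈ 168.59.
Cycle time = Q*/D × 360 = 168.59 / 11,496 × 360 ≈ 5.280 days.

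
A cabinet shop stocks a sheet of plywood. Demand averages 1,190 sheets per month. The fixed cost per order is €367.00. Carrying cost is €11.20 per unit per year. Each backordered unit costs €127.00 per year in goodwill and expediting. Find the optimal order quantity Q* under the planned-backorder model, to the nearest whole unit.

Annual demand D = 1,190 × 12 = 14,280.
With planned backorders, Q* = √(2DS/H) · √((H+B)/B).
√(2DS/H) = √(2 × 14,280 × 367 / 11.2) = 967.393.
√((H+B)/B) = √((11.2+127)/127) = 1.0432.
Q* ≈ 1009.149.

Q* ≈ 1,009 sheets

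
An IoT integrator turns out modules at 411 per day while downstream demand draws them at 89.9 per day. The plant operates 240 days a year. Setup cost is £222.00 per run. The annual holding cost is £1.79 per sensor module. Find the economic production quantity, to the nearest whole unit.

Annual demand D = 89.9 × 240 = 21,576.
Production build-up factor (1 − d/p) = 1 − 89.9/411 = 0.7813.
Q* = √(2DS / (H(1 − d/p))) = √(2 × 21,576 × 222 / (1.79 × 0.7813)).
= √(9,579,744 / 1.3985) ≈ 2617.286.

Q* ≈ 2,617 modules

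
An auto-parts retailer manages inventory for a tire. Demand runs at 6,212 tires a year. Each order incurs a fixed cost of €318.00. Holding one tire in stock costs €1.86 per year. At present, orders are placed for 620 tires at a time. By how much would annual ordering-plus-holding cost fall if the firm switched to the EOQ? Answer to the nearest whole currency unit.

EOQ = √(2DS/H) = √(2 × 6,212 × 318 / 1.86) ≈ 1457.43.
Cost at Q* = (D/Q*)S + (Q*/2)H = √(2DSH) ≈ €2,710.82.
Cost at Q = 620: (6,212/620)×318 + (620/2)×1.86 = €3,186.15 + €576.60 = €3,762.75.
Excess = €3,762.75 − €2,710.82 = €1,051.93.

Extra cost ≈ €1,052 per year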